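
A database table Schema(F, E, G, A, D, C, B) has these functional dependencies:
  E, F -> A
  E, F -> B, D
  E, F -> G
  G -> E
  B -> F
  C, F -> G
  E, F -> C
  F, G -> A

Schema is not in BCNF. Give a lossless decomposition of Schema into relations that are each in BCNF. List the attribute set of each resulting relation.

{A, B, C, D, G}; {B, F}; {E, G}

Candidate keys of the original relation: {B, C}, {B, E}, {B, G}, {C, F}, {E, F}, {F, G}.
In {A, B, C, D, E, F, G}, {G} is not a superkey ({G}⁺ restricted to this set is {E, G}), so split on G -> E into {E, G} and {A, B, C, D, F, G}.
{E, G} has no BCNF violation.
In {A, B, C, D, F, G}, {B} is not a superkey ({B}⁺ restricted to this set is {B, F}), so split on B -> F into {B, F} and {A, B, C, D, G}.
{B, F} has no BCNF violation.
{A, B, C, D, G} has no BCNF violation.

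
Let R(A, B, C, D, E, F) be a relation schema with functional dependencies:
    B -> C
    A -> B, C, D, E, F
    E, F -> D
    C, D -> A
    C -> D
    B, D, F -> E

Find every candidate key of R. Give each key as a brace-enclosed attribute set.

{A}, {B}, {C}

Closure of {A} is {A, B, C, D, E, F}, the whole schema; {A} is a candidate key.
Closure of {B} is {A, B, C, D, E, F}, the whole schema; {B} is a candidate key.
Closure of {C} is {A, B, C, D, E, F}, the whole schema; {C} is a candidate key.
These are minimal and exhaustive — every other superkey contains one of them.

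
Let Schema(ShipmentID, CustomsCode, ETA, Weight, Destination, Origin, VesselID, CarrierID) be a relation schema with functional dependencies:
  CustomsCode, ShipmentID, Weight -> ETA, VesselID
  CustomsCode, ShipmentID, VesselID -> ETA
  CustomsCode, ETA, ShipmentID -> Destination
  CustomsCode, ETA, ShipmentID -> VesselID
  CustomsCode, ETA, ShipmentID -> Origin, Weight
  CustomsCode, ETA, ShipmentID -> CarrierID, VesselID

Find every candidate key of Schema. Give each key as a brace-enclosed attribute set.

No FD produces {CustomsCode, ShipmentID}, so they must be in every candidate key.
{CustomsCode, ETA, ShipmentID} is a candidate key since {CustomsCode, ETA, ShipmentID}⁺ = {CarrierID, CustomsCode, Destination, ETA, Origin, ShipmentID, VesselID, Weight} covers every attribute.
{CustomsCode, ShipmentID, VesselID} is a candidate key since {CustomsCode, ShipmentID, VesselID}⁺ = {CarrierID, CustomsCode, Destination, ETA, Origin, ShipmentID, VesselID, Weight} covers every attribute.
{CustomsCode, ShipmentID, Weight} is a candidate key since {CustomsCode, ShipmentID, Weight}⁺ = {CarrierID, CustomsCode, Destination, ETA, Origin, ShipmentID, VesselID, Weight} covers every attribute.
These are minimal and exhaustive — every other superkey contains one of them.

{CustomsCode, ETA, ShipmentID}, {CustomsCode, ShipmentID, VesselID}, {CustomsCode, ShipmentID, Weight}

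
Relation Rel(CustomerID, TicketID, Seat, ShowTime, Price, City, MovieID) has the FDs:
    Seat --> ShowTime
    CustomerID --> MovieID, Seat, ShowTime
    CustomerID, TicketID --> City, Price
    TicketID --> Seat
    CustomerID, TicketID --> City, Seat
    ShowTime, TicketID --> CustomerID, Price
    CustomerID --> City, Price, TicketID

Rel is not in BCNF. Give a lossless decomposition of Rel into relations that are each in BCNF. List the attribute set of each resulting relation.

Candidate keys of the original relation: {CustomerID}, {TicketID}.
{City, CustomerID, MovieID, Price, Seat, ShowTime, TicketID}: {Seat} determines {Seat, ShowTime} here but is not a superkey — split on Seat --> ShowTime, giving {Seat, ShowTime} and {City, CustomerID, MovieID, Price, Seat, TicketID}.
{Seat, ShowTime} is in BCNF.
{City, CustomerID, MovieID, Price, Seat, TicketID} is in BCNF.

{City, CustomerID, MovieID, Price, Seat, TicketID}; {Seat, ShowTime}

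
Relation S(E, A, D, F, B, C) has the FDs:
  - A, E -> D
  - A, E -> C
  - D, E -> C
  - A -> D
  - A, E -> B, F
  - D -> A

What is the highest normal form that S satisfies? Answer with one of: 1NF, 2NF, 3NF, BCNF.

3NF

Candidate keys: {A, E}, {D, E}. Prime attributes: {A, D, E}.
A -> D breaks BCNF: {A}⁺ = {A, D}, so {A} is not a superkey.
But every attribute on its right side ({D}) is prime, and the same holds for every other non-superkey FD, so 3NF still holds.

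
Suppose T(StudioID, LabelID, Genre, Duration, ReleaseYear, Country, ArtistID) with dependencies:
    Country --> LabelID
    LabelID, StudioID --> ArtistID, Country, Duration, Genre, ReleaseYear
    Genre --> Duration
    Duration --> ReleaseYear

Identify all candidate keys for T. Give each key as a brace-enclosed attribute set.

{Country, StudioID}, {LabelID, StudioID}

Attributes never on any right-hand side: {StudioID} — every candidate key must contain it.
{Country, StudioID} is a candidate key since {Country, StudioID}⁺ = {ArtistID, Country, Duration, Genre, LabelID, ReleaseYear, StudioID} covers every attribute.
{LabelID, StudioID} is a candidate key since {LabelID, StudioID}⁺ = {ArtistID, Country, Duration, Genre, LabelID, ReleaseYear, StudioID} covers every attribute.
No proper subset of any of these is a key, and no other minimal superkey exists.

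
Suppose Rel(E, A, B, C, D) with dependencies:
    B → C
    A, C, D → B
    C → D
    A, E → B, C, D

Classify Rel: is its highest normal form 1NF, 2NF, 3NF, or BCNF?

2NF

Candidate key: {A, E}. Prime attributes: {A, E}.
B → C: {B}⁺ = {B, C, D}, which is not all of the attributes, so the left side is not a superkey — BCNF is violated.
Because {C} is non-prime and the left side of B → C is not a superkey, the relation is not in 3NF.
No non-prime attribute depends on a proper subset of any candidate key, so 2NF holds.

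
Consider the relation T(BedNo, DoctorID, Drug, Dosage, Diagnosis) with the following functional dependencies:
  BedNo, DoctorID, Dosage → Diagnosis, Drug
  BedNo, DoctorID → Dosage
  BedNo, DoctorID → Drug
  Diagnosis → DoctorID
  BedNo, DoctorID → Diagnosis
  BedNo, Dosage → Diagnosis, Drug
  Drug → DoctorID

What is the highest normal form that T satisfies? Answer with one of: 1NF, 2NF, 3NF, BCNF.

Candidate keys: {BedNo, Diagnosis}, {BedNo, DoctorID}, {BedNo, Dosage}, {BedNo, Drug}. Prime attributes: {BedNo, Diagnosis, DoctorID, Dosage, Drug}.
Diagnosis → DoctorID breaks BCNF: {Diagnosis}⁺ = {Diagnosis, DoctorID}, so {Diagnosis} is not a superkey.
Its right-hand attributes {DoctorID} are all prime, as are those of every other non-superkey FD — the relation is in 3NF.

3NF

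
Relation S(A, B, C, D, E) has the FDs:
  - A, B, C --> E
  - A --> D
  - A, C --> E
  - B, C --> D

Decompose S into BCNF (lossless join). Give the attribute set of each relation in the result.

Candidate key of the original relation: {A, B, C}.
In {A, B, C, D, E}, {A} is not a superkey ({A}⁺ restricted to this set is {A, D}), so split on A --> D into {A, D} and {A, B, C, E}.
{A, D} is in BCNF.
In {A, B, C, E}, {A, C} is not a superkey ({A, C}⁺ restricted to this set is {A, C, E}), so split on A, C --> E into {A, C, E} and {A, B, C}.
{A, C, E} is in BCNF.
{A, B, C} is in BCNF.

{A, B, C}; {A, C, E}; {A, D}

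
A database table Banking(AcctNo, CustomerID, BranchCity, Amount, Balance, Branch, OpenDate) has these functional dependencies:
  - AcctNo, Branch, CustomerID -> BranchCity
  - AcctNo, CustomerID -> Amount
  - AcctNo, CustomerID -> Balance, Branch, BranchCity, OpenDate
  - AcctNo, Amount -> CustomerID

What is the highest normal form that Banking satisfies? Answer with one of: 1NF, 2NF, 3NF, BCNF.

Candidate keys: {AcctNo, Amount}, {AcctNo, CustomerID}. Prime attributes: {AcctNo, Amount, CustomerID}.
Every FD has a superkey on the left, so the relation is in BCNF.

BCNF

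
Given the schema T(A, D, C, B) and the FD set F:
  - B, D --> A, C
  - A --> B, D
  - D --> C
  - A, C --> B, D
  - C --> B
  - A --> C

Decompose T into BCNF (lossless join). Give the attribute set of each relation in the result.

{A, C, D}; {B, C}

Candidate keys of the original relation: {A}, {D}.
In {A, B, C, D}, {C} is not a superkey ({C}⁺ restricted to this set is {B, C}), so split on C --> B into {B, C} and {A, C, D}.
{B, C} has no BCNF violation.
{A, C, D} has no BCNF violation.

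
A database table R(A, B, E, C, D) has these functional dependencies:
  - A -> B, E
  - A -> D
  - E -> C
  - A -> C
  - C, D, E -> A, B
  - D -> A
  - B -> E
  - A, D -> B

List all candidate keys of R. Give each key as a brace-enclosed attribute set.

{A}, {D}

{A}⁺ = {A, B, C, D, E} — all of the relation — so {A} is a candidate key.
{D}⁺ = {A, B, C, D, E} — all of the relation — so {D} is a candidate key.
No proper subset of any of these is a key, and no other minimal superkey exists.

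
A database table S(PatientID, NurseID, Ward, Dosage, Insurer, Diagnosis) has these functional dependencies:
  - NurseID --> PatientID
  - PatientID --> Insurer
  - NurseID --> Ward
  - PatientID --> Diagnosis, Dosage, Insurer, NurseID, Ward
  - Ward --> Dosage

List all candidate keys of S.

{NurseID}⁺ = {Diagnosis, Dosage, Insurer, NurseID, PatientID, Ward} — all of the relation — so {NurseID} is a candidate key.
{PatientID}⁺ = {Diagnosis, Dosage, Insurer, NurseID, PatientID, Ward} — all of the relation — so {PatientID} is a candidate key.
Any other superkey properly contains one of these, so there are no further candidate keys.

{NurseID}, {PatientID}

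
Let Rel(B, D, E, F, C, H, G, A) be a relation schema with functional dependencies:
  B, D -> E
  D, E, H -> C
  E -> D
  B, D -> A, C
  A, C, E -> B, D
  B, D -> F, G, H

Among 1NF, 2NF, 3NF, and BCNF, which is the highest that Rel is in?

Candidate keys: {A, C, E}, {A, E, H}, {B, D}, {B, E}. Prime attributes: {A, B, C, D, E, H}.
For D, E, H -> C we have {D, E, H}⁺ = {C, D, E, H}; {D, E, H} is not a superkey, so BCNF fails.
Its right-hand attributes {C} are all prime, as are those of every other non-superkey FD — the relation is in 3NF.

3NF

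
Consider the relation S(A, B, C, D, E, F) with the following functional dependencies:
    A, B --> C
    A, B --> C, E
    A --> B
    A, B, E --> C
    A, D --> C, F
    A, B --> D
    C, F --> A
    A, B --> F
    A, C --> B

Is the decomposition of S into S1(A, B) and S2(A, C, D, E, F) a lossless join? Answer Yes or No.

Yes

S1 ∩ S2 = {A}; its closure under F is {A, B, C, D, E, F}.
This includes all of S1, so the common attributes are a superkey of S1 — the join is lossless.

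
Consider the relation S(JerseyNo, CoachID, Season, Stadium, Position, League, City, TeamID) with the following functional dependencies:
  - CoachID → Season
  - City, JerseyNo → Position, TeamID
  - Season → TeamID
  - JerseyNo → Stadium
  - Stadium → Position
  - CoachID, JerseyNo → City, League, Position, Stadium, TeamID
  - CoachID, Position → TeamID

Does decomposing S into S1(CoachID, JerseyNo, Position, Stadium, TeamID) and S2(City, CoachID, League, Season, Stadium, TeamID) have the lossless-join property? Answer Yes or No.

No

The shared attributes are {CoachID, Stadium, TeamID} and {CoachID, Stadium, TeamID}⁺ = {CoachID, Position, Season, Stadium, TeamID}.
The closure covers neither S1 nor S2 entirely; the join is not lossless.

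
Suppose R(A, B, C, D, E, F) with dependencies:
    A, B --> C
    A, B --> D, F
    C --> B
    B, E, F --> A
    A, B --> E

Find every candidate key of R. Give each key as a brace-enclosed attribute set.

{A, B} is a candidate key since {A, B}⁺ = {A, B, C, D, E, F} covers every attribute.
{A, C} is a candidate key since {A, C}⁺ = {A, B, C, D, E, F} covers every attribute.
{B, E, F} is a candidate key since {B, E, F}⁺ = {A, B, C, D, E, F} covers every attribute.
{C, E, F} is a candidate key since {C, E, F}⁺ = {A, B, C, D, E, F} covers every attribute.
These are minimal and exhaustive — every other superkey contains one of them.

{A, B}, {A, C}, {B, E, F}, {C, E, F}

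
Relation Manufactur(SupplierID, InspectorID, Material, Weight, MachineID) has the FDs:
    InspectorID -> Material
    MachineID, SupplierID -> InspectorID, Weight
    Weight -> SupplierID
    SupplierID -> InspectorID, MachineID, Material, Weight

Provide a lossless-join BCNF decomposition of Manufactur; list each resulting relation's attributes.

Candidate keys of the original relation: {SupplierID}, {Weight}.
Within {InspectorID, MachineID, Material, SupplierID, Weight}: {InspectorID}⁺ ∩ {InspectorID, MachineID, Material, SupplierID, Weight} = {InspectorID, Material}, not the whole set, so InspectorID -> Material violates BCNF; decompose into {InspectorID, Material} and {InspectorID, MachineID, SupplierID, Weight}.
{InspectorID, Material}: every determinant is a superkey — BCNF.
{InspectorID, MachineID, SupplierID, Weight}: every determinant is a superkey — BCNF.

{InspectorID, MachineID, SupplierID, Weight}; {InspectorID, Material}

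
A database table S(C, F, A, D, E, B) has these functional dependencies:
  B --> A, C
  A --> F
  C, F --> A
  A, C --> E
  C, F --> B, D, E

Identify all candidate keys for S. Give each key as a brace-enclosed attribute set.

{B}⁺ = {A, B, C, D, E, F}, which is every attribute, so {B} is a candidate key.
{A, C}⁺ = {A, B, C, D, E, F}, which is every attribute, so {A, C} is a candidate key.
{C, F}⁺ = {A, B, C, D, E, F}, which is every attribute, so {C, F} is a candidate key.
These are minimal and exhaustive — every other superkey contains one of them.

{A, C}, {B}, {C, F}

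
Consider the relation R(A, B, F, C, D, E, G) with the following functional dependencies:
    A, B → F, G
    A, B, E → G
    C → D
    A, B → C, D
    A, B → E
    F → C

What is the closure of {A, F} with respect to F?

Start with {A, F}.
F → C applies; add {C} → now {A, C, F}.
C → D applies; add {D} → now {A, C, D, F}.
No further FD applies.

{A, C, D, F}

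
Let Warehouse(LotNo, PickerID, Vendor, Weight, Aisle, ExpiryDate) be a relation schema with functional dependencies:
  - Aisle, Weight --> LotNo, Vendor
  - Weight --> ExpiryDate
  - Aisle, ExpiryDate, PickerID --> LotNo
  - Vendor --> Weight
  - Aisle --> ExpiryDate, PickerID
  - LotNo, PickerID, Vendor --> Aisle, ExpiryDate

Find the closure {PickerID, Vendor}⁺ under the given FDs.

Start with {PickerID, Vendor}.
Vendor --> Weight applies; add {Weight} → now {PickerID, Vendor, Weight}.
Weight --> ExpiryDate applies; add {ExpiryDate} → now {ExpiryDate, PickerID, Vendor, Weight}.
No further FD applies.

{ExpiryDate, PickerID, Vendor, Weight}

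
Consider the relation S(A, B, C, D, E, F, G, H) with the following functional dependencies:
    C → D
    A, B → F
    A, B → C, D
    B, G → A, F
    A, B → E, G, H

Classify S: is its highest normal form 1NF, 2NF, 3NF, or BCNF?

2NF

Candidate keys: {A, B}, {B, G}. Prime attributes: {A, B, G}.
C → D breaks BCNF: {C}⁺ = {C, D}, so {C} is not a superkey.
C → D has non-prime {D} on the right and a non-superkey on the left, so 3NF fails.
No proper subset of a key has a non-prime attribute in its closure, so there is no partial dependency; 2NF holds.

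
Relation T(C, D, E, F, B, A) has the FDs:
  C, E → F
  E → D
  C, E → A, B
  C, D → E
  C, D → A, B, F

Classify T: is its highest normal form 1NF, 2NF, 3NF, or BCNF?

3NF

Candidate keys: {C, D}, {C, E}. Prime attributes: {C, D, E}.
E → D: {E}⁺ = {D, E}, which is not all of the attributes, so the left side is not a superkey — BCNF is violated.
Its right-hand attributes {D} are all prime, as are those of every other non-superkey FD — the relation is in 3NF.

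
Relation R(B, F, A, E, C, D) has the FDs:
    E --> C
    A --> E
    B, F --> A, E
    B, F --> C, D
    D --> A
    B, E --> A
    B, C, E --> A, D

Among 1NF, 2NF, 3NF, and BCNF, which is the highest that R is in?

Candidate key: {B, F}. Prime attributes: {B, F}.
E --> C breaks BCNF: {E}⁺ = {C, E}, so {E} is not a superkey.
E --> C has non-prime {C} on the right and a non-superkey on the left, so 3NF fails.
Checking every proper subset of each key, none determines a non-prime attribute — 2NF is satisfied.

2NF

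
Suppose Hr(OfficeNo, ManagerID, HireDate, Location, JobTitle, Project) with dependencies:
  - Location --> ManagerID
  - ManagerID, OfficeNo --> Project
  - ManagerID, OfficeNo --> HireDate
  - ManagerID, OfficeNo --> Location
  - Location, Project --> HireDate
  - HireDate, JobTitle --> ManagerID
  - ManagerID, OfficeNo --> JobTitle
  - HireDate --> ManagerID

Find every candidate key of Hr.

{OfficeNo} never appears on the right of any FD, so every key must include it.
{HireDate, OfficeNo}⁺ = {HireDate, JobTitle, Location, ManagerID, OfficeNo, Project} — all of the relation — so {HireDate, OfficeNo} is a candidate key.
{Location, OfficeNo}⁺ = {HireDate, JobTitle, Location, ManagerID, OfficeNo, Project} — all of the relation — so {Location, OfficeNo} is a candidate key.
{ManagerID, OfficeNo}⁺ = {HireDate, JobTitle, Location, ManagerID, OfficeNo, Project} — all of the relation — so {ManagerID, OfficeNo} is a candidate key.
These are minimal and exhaustive — every other superkey contains one of them.

{HireDate, OfficeNo}, {Location, OfficeNo}, {ManagerID, OfficeNo}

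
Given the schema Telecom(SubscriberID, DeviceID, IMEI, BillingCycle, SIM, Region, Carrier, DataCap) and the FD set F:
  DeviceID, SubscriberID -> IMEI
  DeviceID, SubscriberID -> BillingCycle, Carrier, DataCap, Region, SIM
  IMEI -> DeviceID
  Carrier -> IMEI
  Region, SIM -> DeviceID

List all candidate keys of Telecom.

No FD produces {SubscriberID}, so it must be in every candidate key.
Closure of {Carrier, SubscriberID} is {BillingCycle, Carrier, DataCap, DeviceID, IMEI, Region, SIM, SubscriberID}, the whole schema; {Carrier, SubscriberID} is a candidate key.
Closure of {DeviceID, SubscriberID} is {BillingCycle, Carrier, DataCap, DeviceID, IMEI, Region, SIM, SubscriberID}, the whole schema; {DeviceID, SubscriberID} is a candidate key.
Closure of {IMEI, SubscriberID} is {BillingCycle, Carrier, DataCap, DeviceID, IMEI, Region, SIM, SubscriberID}, the whole schema; {IMEI, SubscriberID} is a candidate key.
Closure of {Region, SIM, SubscriberID} is {BillingCycle, Carrier, DataCap, DeviceID, IMEI, Region, SIM, SubscriberID}, the whole schema; {Region, SIM, SubscriberID} is a candidate key.
Any other superkey properly contains one of these, so there are no further candidate keys.

{Carrier, SubscriberID}, {DeviceID, SubscriberID}, {IMEI, SubscriberID}, {Region, SIM, SubscriberID}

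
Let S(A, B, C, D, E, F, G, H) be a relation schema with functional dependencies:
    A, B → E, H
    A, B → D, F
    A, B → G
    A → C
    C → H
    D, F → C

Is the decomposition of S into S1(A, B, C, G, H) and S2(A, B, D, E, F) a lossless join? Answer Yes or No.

Common attributes: {A, B}; their closure is {A, B, C, D, E, F, G, H}.
This includes all of S1, so the common attributes are a superkey of S1 — the join is lossless.

Yes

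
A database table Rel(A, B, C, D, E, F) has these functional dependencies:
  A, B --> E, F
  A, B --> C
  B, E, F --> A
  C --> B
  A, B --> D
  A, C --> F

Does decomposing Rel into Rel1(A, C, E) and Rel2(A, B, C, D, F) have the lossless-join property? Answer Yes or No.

Yes

Rel1 ∩ Rel2 = {A, C}; its closure under F is {A, B, C, D, E, F}.
Since Rel1 ⊆ {A, B, C, D, E, F}, the intersection is a superkey of Rel1; the decomposition is lossless.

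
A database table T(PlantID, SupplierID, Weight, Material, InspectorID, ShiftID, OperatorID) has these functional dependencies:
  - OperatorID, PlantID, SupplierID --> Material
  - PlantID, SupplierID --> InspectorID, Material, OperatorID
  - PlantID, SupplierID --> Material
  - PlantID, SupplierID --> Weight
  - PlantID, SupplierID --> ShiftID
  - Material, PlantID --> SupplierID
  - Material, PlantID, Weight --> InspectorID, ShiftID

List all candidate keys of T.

No FD produces {PlantID}, so it must be in every candidate key.
Closure of {Material, PlantID} is {InspectorID, Material, OperatorID, PlantID, ShiftID, SupplierID, Weight}, the whole schema; {Material, PlantID} is a candidate key.
Closure of {PlantID, SupplierID} is {InspectorID, Material, OperatorID, PlantID, ShiftID, SupplierID, Weight}, the whole schema; {PlantID, SupplierID} is a candidate key.
These are minimal and exhaustive — every other superkey contains one of them.

{Material, PlantID}, {PlantID, SupplierID}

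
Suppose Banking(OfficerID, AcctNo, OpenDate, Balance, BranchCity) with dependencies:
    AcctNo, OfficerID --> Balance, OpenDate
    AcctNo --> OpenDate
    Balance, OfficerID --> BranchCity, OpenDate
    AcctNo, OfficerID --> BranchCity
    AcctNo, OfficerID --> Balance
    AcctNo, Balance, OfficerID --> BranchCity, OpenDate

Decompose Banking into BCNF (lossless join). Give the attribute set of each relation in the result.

Candidate key of the original relation: {AcctNo, OfficerID}.
Within {AcctNo, Balance, BranchCity, OfficerID, OpenDate}: {AcctNo}⁺ ∩ {AcctNo, Balance, BranchCity, OfficerID, OpenDate} = {AcctNo, OpenDate}, not the whole set, so AcctNo --> OpenDate violates BCNF; decompose into {AcctNo, OpenDate} and {AcctNo, Balance, BranchCity, OfficerID}.
{AcctNo, OpenDate} has no BCNF violation.
Within {AcctNo, Balance, BranchCity, OfficerID}: {Balance, OfficerID}⁺ ∩ {AcctNo, Balance, BranchCity, OfficerID} = {Balance, BranchCity, OfficerID}, not the whole set, so Balance, OfficerID --> BranchCity violates BCNF; decompose into {Balance, BranchCity, OfficerID} and {AcctNo, Balance, OfficerID}.
{Balance, BranchCity, OfficerID} has no BCNF violation.
{AcctNo, Balance, OfficerID} has no BCNF violation.

{AcctNo, Balance, OfficerID}; {AcctNo, OpenDate}; {Balance, BranchCity, OfficerID}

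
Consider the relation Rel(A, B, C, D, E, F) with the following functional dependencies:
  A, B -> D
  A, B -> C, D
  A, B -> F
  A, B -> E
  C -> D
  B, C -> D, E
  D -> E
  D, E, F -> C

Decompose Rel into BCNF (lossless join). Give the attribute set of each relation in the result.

{A, B, C, F}; {C, D}; {D, E}

Candidate key of the original relation: {A, B}.
In {A, B, C, D, E, F}, {C} is not a superkey ({C}⁺ restricted to this set is {C, D, E}), so split on C -> D, E into {C, D, E} and {A, B, C, F}.
In {C, D, E}, {D} is not a superkey ({D}⁺ restricted to this set is {D, E}), so split on D -> E into {D, E} and {C, D}.
{D, E} is in BCNF.
{C, D} is in BCNF.
{A, B, C, F} is in BCNF.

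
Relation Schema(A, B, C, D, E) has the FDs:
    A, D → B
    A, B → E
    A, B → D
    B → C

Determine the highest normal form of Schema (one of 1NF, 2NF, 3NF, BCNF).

1NF

Candidate keys: {A, B}, {A, D}. Prime attributes: {A, B, D}.
For B → C we have {B}⁺ = {B, C}; {B} is not a superkey, so BCNF fails.
B → C has non-prime {C} on the right and a non-superkey on the left, so 3NF fails.
The proper key subset {B} of {A, B} determines non-prime {C}, so the relation is not even in 2NF.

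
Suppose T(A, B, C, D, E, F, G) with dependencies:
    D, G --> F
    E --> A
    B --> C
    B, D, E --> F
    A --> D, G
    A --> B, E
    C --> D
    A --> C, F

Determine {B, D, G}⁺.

Start with {B, D, G}.
D, G --> F applies; add {F} → now {B, D, F, G}.
B --> C applies; add {C} → now {B, C, D, F, G}.
No further FD applies.

{B, C, D, F, G}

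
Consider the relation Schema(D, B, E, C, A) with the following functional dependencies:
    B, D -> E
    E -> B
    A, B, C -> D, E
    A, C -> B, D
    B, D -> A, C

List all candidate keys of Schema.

Closure of {A, C} is {A, B, C, D, E}, the whole schema; {A, C} is a candidate key.
Closure of {B, D} is {A, B, C, D, E}, the whole schema; {B, D} is a candidate key.
Closure of {D, E} is {A, B, C, D, E}, the whole schema; {D, E} is a candidate key.
These are minimal and exhaustive — every other superkey contains one of them.

{A, C}, {B, D}, {D, E}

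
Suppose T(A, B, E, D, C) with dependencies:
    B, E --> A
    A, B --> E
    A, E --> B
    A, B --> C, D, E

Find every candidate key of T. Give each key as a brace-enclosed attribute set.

{A, B}⁺ = {A, B, C, D, E} — all of the relation — so {A, B} is a candidate key.
{A, E}⁺ = {A, B, C, D, E} — all of the relation — so {A, E} is a candidate key.
{B, E}⁺ = {A, B, C, D, E} — all of the relation — so {B, E} is a candidate key.
No proper subset of any of these is a key, and no other minimal superkey exists.

{A, B}, {A, E}, {B, E}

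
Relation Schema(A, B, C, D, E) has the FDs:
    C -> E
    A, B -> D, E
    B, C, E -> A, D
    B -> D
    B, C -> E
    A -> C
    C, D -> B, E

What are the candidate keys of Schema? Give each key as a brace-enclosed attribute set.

{A, B}, {A, D}, {B, C}, {C, D}

{A, B} is a candidate key since {A, B}⁺ = {A, B, C, D, E} covers every attribute.
{A, D} is a candidate key since {A, D}⁺ = {A, B, C, D, E} covers every attribute.
{B, C} is a candidate key since {B, C}⁺ = {A, B, C, D, E} covers every attribute.
{C, D} is a candidate key since {C, D}⁺ = {A, B, C, D, E} covers every attribute.
No proper subset of any of these is a key, and no other minimal superkey exists.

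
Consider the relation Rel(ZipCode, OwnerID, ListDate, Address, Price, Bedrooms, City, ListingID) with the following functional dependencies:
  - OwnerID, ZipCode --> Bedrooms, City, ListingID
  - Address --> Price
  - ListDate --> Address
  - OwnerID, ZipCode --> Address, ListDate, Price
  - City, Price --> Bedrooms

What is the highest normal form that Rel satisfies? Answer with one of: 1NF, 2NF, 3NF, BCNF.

Candidate key: {OwnerID, ZipCode}. Prime attributes: {OwnerID, ZipCode}.
Address --> Price breaks BCNF: {Address}⁺ = {Address, Price}, so {Address} is not a superkey.
Because {Price} is non-prime and the left side of Address --> Price is not a superkey, the relation is not in 3NF.
No proper subset of a key has a non-prime attribute in its closure, so there is no partial dependency; 2NF holds.

2NF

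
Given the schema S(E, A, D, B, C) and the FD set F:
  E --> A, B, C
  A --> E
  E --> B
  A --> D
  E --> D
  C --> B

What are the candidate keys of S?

{A}, {E}

{A}⁺ = {A, B, C, D, E}, which is every attribute, so {A} is a candidate key.
{E}⁺ = {A, B, C, D, E}, which is every attribute, so {E} is a candidate key.
Any other superkey properly contains one of these, so there are no further candidate keys.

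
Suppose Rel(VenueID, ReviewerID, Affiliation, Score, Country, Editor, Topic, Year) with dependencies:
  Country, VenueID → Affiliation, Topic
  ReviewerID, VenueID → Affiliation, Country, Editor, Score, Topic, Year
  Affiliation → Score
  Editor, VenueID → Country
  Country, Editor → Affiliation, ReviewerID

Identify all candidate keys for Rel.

{Editor, VenueID}, {ReviewerID, VenueID}

Attributes never on any right-hand side: {VenueID} — every candidate key must contain it.
{Editor, VenueID}⁺ = {Affiliation, Country, Editor, ReviewerID, Score, Topic, VenueID, Year} — all of the relation — so {Editor, VenueID} is a candidate key.
{ReviewerID, VenueID}⁺ = {Affiliation, Country, Editor, ReviewerID, Score, Topic, VenueID, Year} — all of the relation — so {ReviewerID, VenueID} is a candidate key.
No proper subset of any of these is a key, and no other minimal superkey exists.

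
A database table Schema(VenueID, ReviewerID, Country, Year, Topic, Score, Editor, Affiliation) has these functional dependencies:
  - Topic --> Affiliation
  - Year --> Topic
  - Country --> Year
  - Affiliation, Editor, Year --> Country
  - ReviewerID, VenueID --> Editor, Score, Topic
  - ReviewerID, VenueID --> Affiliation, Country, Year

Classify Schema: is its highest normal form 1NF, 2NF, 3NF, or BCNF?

Candidate key: {ReviewerID, VenueID}. Prime attributes: {ReviewerID, VenueID}.
Topic --> Affiliation breaks BCNF: {Topic}⁺ = {Affiliation, Topic}, so {Topic} is not a superkey.
Because {Affiliation} is non-prime and the left side of Topic --> Affiliation is not a superkey, the relation is not in 3NF.
No non-prime attribute depends on a proper subset of any candidate key, so 2NF holds.

2NF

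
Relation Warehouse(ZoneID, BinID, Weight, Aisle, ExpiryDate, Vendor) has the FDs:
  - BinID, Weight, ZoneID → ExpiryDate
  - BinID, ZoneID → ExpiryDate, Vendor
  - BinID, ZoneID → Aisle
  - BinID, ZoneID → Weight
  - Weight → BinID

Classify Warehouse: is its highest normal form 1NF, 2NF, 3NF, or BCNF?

Candidate keys: {BinID, ZoneID}, {Weight, ZoneID}. Prime attributes: {BinID, Weight, ZoneID}.
For Weight → BinID we have {Weight}⁺ = {BinID, Weight}; {Weight} is not a superkey, so BCNF fails.
But every attribute on its right side ({BinID}) is prime, and the same holds for every other non-superkey FD, so 3NF still holds.

3NF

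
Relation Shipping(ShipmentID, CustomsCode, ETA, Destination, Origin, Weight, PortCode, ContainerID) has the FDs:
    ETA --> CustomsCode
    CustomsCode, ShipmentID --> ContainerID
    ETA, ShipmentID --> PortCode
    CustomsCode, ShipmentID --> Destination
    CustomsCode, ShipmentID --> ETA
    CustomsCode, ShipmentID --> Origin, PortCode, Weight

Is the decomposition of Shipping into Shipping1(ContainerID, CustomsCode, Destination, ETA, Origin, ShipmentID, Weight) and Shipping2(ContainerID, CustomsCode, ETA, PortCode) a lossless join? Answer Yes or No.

Shipping1 ∩ Shipping2 = {ContainerID, CustomsCode, ETA}; its closure under F is {ContainerID, CustomsCode, ETA}.
Neither Shipping1 nor Shipping2 is contained in that closure, so the decomposition is lossy.

No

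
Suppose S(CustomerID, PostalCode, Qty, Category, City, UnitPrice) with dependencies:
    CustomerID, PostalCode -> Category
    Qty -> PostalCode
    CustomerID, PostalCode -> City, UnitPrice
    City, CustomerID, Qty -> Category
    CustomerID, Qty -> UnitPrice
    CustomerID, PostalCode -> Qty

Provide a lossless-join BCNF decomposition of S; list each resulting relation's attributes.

Candidate keys of the original relation: {CustomerID, PostalCode}, {CustomerID, Qty}.
In {Category, City, CustomerID, PostalCode, Qty, UnitPrice}, {Qty} is not a superkey ({Qty}⁺ restricted to this set is {PostalCode, Qty}), so split on Qty -> PostalCode into {PostalCode, Qty} and {Category, City, CustomerID, Qty, UnitPrice}.
{PostalCode, Qty}: every determinant is a superkey — BCNF.
{Category, City, CustomerID, Qty, UnitPrice}: every determinant is a superkey — BCNF.

{Category, City, CustomerID, Qty, UnitPrice}; {PostalCode, Qty}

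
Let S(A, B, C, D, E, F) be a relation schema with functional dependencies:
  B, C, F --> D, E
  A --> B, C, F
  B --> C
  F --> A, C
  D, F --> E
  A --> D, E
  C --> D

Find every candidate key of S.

{A}, {F}

{A}⁺ = {A, B, C, D, E, F}, which is every attribute, so {A} is a candidate key.
{F}⁺ = {A, B, C, D, E, F}, which is every attribute, so {F} is a candidate key.
Any other superkey properly contains one of these, so there are no further candidate keys.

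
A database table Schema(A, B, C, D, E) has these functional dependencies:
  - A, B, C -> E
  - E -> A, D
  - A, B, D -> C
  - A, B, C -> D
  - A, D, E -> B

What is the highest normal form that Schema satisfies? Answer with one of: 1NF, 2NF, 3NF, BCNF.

BCNF

Candidate keys: {A, B, C}, {A, B, D}, {E}. Prime attributes: {A, B, C, D, E}.
Each dependency's left side is a superkey — BCNF holds.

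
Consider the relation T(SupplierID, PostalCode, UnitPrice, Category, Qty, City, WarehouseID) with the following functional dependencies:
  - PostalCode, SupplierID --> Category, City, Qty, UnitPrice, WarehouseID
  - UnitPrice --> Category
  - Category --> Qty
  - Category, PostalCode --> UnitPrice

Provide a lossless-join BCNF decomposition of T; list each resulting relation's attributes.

Candidate key of the original relation: {PostalCode, SupplierID}.
Within {Category, City, PostalCode, Qty, SupplierID, UnitPrice, WarehouseID}: {UnitPrice}⁺ ∩ {Category, City, PostalCode, Qty, SupplierID, UnitPrice, WarehouseID} = {Category, Qty, UnitPrice}, not the whole set, so UnitPrice --> Category, Qty violates BCNF; decompose into {Category, Qty, UnitPrice} and {City, PostalCode, SupplierID, UnitPrice, WarehouseID}.
Within {Category, Qty, UnitPrice}: {Category}⁺ ∩ {Category, Qty, UnitPrice} = {Category, Qty}, not the whole set, so Category --> Qty violates BCNF; decompose into {Category, Qty} and {Category, UnitPrice}.
{Category, Qty} is in BCNF.
{Category, UnitPrice} is in BCNF.
{City, PostalCode, SupplierID, UnitPrice, WarehouseID} is in BCNF.

{Category, Qty}; {Category, UnitPrice}; {City, PostalCode, SupplierID, UnitPrice, WarehouseID}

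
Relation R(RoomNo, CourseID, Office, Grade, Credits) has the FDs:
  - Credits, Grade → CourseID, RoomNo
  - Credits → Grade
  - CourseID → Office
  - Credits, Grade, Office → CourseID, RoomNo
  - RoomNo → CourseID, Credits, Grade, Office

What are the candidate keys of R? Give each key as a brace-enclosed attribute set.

{Credits}, {RoomNo}

Closure of {Credits} is {CourseID, Credits, Grade, Office, RoomNo}, the whole schema; {Credits} is a candidate key.
Closure of {RoomNo} is {CourseID, Credits, Grade, Office, RoomNo}, the whole schema; {RoomNo} is a candidate key.
Any other superkey properly contains one of these, so there are no further candidate keys.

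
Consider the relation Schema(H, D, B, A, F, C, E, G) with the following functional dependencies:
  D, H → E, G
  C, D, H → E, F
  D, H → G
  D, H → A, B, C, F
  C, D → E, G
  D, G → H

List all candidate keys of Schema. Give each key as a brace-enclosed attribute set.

{C, D}, {D, G}, {D, H}

Attributes never on any right-hand side: {D} — every candidate key must contain it.
{C, D}⁺ = {A, B, C, D, E, F, G, H} — all of the relation — so {C, D} is a candidate key.
{D, G}⁺ = {A, B, C, D, E, F, G, H} — all of the relation — so {D, G} is a candidate key.
{D, H}⁺ = {A, B, C, D, E, F, G, H} — all of the relation — so {D, H} is a candidate key.
No proper subset of any of these is a key, and no other minimal superkey exists.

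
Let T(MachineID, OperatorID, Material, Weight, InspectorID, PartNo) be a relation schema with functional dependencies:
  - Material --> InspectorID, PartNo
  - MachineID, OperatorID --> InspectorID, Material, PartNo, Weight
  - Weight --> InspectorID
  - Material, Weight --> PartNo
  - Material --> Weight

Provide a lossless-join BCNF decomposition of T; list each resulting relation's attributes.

{InspectorID, Weight}; {MachineID, Material, OperatorID}; {Material, PartNo, Weight}

Candidate key of the original relation: {MachineID, OperatorID}.
In {InspectorID, MachineID, Material, OperatorID, PartNo, Weight}, {Material} is not a superkey ({Material}⁺ restricted to this set is {InspectorID, Material, PartNo, Weight}), so split on Material --> InspectorID, PartNo, Weight into {InspectorID, Material, PartNo, Weight} and {MachineID, Material, OperatorID}.
In {InspectorID, Material, PartNo, Weight}, {Weight} is not a superkey ({Weight}⁺ restricted to this set is {InspectorID, Weight}), so split on Weight --> InspectorID into {InspectorID, Weight} and {Material, PartNo, Weight}.
{InspectorID, Weight}: every determinant is a superkey — BCNF.
{Material, PartNo, Weight}: every determinant is a superkey — BCNF.
{MachineID, Material, OperatorID}: every determinant is a superkey — BCNF.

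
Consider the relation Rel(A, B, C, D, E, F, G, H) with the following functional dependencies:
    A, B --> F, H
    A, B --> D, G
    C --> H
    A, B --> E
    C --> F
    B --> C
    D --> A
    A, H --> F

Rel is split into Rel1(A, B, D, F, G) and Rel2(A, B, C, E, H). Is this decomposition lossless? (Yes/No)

Yes

Common attributes: {A, B}; their closure is {A, B, C, D, E, F, G, H}.
This includes all of Rel1, so the common attributes are a superkey of Rel1 — the join is lossless.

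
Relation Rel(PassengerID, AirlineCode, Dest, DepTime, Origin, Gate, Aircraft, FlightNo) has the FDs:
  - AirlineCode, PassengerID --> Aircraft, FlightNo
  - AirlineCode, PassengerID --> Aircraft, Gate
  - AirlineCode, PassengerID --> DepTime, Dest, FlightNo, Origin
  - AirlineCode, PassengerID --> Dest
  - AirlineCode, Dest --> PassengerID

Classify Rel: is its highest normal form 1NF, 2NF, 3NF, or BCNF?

Candidate keys: {AirlineCode, Dest}, {AirlineCode, PassengerID}. Prime attributes: {AirlineCode, Dest, PassengerID}.
The left-hand side of every FD is a superkey, so BCNF is satisfied.

BCNF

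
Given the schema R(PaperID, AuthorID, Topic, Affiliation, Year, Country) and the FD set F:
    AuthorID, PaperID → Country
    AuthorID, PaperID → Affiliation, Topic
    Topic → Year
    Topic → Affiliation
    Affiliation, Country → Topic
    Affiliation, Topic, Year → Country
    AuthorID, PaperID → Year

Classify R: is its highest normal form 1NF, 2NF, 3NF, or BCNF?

2NF

Candidate key: {AuthorID, PaperID}. Prime attributes: {AuthorID, PaperID}.
Topic → Year breaks BCNF: {Topic}⁺ = {Affiliation, Country, Topic, Year}, so {Topic} is not a superkey.
Because {Year} is non-prime and the left side of Topic → Year is not a superkey, the relation is not in 3NF.
No proper subset of a key has a non-prime attribute in its closure, so there is no partial dependency; 2NF holds.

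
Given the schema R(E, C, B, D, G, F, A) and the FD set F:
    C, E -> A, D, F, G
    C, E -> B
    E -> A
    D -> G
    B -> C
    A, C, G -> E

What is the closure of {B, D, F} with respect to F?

Start with {B, D, F}.
D -> G applies; add {G} → now {B, D, F, G}.
B -> C applies; add {C} → now {B, C, D, F, G}.
No further FD applies.

{B, C, D, F, G}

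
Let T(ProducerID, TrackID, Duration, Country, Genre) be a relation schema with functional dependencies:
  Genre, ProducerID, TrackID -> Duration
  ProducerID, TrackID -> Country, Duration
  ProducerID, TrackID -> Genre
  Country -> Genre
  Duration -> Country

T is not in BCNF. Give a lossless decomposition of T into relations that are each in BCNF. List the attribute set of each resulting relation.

Candidate key of the original relation: {ProducerID, TrackID}.
Within {Country, Duration, Genre, ProducerID, TrackID}: {Country}⁺ ∩ {Country, Duration, Genre, ProducerID, TrackID} = {Country, Genre}, not the whole set, so Country -> Genre violates BCNF; decompose into {Country, Genre} and {Country, Duration, ProducerID, TrackID}.
{Country, Genre} has no BCNF violation.
Within {Country, Duration, ProducerID, TrackID}: {Duration}⁺ ∩ {Country, Duration, ProducerID, TrackID} = {Country, Duration}, not the whole set, so Duration -> Country violates BCNF; decompose into {Country, Duration} and {Duration, ProducerID, TrackID}.
{Country, Duration} has no BCNF violation.
{Duration, ProducerID, TrackID} has no BCNF violation.

{Country, Duration}; {Country, Genre}; {Duration, ProducerID, TrackID}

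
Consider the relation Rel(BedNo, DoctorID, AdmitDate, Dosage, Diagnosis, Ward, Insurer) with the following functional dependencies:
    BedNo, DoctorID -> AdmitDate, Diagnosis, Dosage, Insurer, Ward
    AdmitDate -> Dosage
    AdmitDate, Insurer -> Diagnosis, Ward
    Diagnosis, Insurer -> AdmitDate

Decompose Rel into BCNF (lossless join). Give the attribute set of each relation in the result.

Candidate key of the original relation: {BedNo, DoctorID}.
Within {AdmitDate, BedNo, Diagnosis, DoctorID, Dosage, Insurer, Ward}: {AdmitDate}⁺ ∩ {AdmitDate, BedNo, Diagnosis, DoctorID, Dosage, Insurer, Ward} = {AdmitDate, Dosage}, not the whole set, so AdmitDate -> Dosage violates BCNF; decompose into {AdmitDate, Dosage} and {AdmitDate, BedNo, Diagnosis, DoctorID, Insurer, Ward}.
{AdmitDate, Dosage}: every determinant is a superkey — BCNF.
Within {AdmitDate, BedNo, Diagnosis, DoctorID, Insurer, Ward}: {AdmitDate, Insurer}⁺ ∩ {AdmitDate, BedNo, Diagnosis, DoctorID, Insurer, Ward} = {AdmitDate, Diagnosis, Insurer, Ward}, not the whole set, so AdmitDate, Insurer -> Diagnosis, Ward violates BCNF; decompose into {AdmitDate, Diagnosis, Insurer, Ward} and {AdmitDate, BedNo, DoctorID, Insurer}.
{AdmitDate, Diagnosis, Insurer, Ward}: every determinant is a superkey — BCNF.
{AdmitDate, BedNo, DoctorID, Insurer}: every determinant is a superkey — BCNF.

{AdmitDate, BedNo, DoctorID, Insurer}; {AdmitDate, Diagnosis, Insurer, Ward}; {AdmitDate, Dosage}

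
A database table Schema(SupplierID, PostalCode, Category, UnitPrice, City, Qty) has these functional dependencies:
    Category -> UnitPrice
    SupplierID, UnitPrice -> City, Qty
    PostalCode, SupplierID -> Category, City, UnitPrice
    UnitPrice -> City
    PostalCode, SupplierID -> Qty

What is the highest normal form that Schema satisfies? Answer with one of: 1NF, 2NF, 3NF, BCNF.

Candidate key: {PostalCode, SupplierID}. Prime attributes: {PostalCode, SupplierID}.
For Category -> UnitPrice we have {Category}⁺ = {Category, City, UnitPrice}; {Category} is not a superkey, so BCNF fails.
Because {UnitPrice} is non-prime and the left side of Category -> UnitPrice is not a superkey, the relation is not in 3NF.
Checking every proper subset of each key, none determines a non-prime attribute — 2NF is satisfied.

2NF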